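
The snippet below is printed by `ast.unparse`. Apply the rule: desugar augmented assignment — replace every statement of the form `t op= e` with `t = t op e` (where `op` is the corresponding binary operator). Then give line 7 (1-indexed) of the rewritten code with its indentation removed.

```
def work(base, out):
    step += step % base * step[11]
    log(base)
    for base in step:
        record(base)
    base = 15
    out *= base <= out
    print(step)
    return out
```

Transformed code:
def work(base, out):
    step = step + step % base * step[11]
    log(base)
    for base in step:
        record(base)
    base = 15
    out = out * (base <= out)
    print(step)
    return out

out = out * (base <= out)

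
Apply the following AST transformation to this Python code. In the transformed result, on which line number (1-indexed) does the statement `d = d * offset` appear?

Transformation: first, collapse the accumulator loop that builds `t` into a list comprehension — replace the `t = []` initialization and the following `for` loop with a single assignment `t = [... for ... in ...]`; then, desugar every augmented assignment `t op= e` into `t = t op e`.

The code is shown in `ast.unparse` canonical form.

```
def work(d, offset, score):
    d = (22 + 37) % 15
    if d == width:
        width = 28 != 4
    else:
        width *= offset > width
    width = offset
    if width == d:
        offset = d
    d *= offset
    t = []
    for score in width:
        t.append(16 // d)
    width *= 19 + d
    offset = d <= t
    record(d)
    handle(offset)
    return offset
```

Transformed code:
def work(d, offset, score):
    d = (22 + 37) % 15
    if d == width:
        width = 28 != 4
    else:
        width = width * (offset > width)
    width = offset
    if width == d:
        offset = d
    d = d * offset
    t = [16 // d for score in width]
    width = width * (19 + d)
    offset = d <= t
    record(d)
    handle(offset)
    return offset

10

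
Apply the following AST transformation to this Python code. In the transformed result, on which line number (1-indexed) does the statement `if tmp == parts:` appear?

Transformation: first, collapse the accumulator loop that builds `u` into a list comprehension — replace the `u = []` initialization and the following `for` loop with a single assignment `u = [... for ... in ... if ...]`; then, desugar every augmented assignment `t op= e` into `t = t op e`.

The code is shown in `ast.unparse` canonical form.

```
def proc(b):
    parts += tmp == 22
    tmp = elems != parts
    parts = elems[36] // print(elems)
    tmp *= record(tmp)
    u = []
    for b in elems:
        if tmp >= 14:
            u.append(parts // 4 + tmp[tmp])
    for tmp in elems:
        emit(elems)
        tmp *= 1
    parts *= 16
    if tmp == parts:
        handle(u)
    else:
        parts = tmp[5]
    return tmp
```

Transformed code:
def proc(b):
    parts = parts + (tmp == 22)
    tmp = elems != parts
    parts = elems[36] // print(elems)
    tmp = tmp * record(tmp)
    u = [parts // 4 + tmp[tmp] for b in elems if tmp >= 14]
    for tmp in elems:
        emit(elems)
        tmp = tmp * 1
    parts = parts * 16
    if tmp == parts:
        handle(u)
    else:
        parts = tmp[5]
    return tmp

11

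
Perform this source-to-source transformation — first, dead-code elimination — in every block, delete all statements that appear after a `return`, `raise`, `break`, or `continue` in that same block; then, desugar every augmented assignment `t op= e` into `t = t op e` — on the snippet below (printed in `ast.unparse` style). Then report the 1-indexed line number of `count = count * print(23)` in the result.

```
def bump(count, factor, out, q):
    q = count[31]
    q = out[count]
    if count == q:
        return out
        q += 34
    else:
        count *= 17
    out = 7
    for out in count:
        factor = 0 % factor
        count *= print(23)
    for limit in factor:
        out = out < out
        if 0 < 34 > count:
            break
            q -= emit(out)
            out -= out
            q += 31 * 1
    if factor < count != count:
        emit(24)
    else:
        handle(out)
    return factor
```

Transformed code:
def bump(count, factor, out, q):
    q = count[31]
    q = out[count]
    if count == q:
        return out
    else:
        count = count * 17
    out = 7
    for out in count:
        factor = 0 % factor
        count = count * print(23)
    for limit in factor:
        out = out < out
        if 0 < 34 > count:
            break
    if factor < count != count:
        emit(24)
    else:
        handle(out)
    return factor

11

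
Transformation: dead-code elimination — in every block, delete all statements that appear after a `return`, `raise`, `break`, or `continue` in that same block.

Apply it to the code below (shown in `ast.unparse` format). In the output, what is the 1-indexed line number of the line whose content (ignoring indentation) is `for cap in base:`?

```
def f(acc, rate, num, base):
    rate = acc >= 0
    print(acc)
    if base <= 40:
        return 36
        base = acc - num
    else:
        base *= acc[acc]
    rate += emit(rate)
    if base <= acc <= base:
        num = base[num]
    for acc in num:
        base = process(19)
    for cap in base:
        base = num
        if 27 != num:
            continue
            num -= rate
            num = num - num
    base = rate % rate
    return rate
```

13

Transformed code:
def f(acc, rate, num, base):
    rate = acc >= 0
    print(acc)
    if base <= 40:
        return 36
    else:
        base *= acc[acc]
    rate += emit(rate)
    if base <= acc <= base:
        num = base[num]
    for acc in num:
        base = process(19)
    for cap in base:
        base = num
        if 27 != num:
            continue
    base = rate % rate
    return rate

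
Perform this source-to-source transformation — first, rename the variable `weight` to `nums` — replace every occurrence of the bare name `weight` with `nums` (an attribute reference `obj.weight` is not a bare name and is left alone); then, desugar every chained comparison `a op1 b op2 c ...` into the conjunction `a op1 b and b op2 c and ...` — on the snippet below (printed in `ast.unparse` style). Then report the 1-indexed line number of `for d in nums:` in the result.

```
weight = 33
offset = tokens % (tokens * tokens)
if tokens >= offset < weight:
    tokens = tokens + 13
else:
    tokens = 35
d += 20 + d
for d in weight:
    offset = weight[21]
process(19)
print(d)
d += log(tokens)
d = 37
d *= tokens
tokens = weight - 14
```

Transformed code:
nums = 33
offset = tokens % (tokens * tokens)
if tokens >= offset and offset < nums:
    tokens = tokens + 13
else:
    tokens = 35
d += 20 + d
for d in nums:
    offset = nums[21]
process(19)
print(d)
d += log(tokens)
d = 37
d *= tokens
tokens = nums - 14

8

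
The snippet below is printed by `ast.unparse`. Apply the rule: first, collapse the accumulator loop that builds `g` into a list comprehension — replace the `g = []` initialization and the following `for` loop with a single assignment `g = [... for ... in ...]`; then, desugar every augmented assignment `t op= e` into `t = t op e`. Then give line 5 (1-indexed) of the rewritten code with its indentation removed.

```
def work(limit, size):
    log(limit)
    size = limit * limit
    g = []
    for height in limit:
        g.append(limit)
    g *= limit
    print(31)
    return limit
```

g = g * limit

Transformed code:
def work(limit, size):
    log(limit)
    size = limit * limit
    g = [limit for height in limit]
    g = g * limit
    print(31)
    return limit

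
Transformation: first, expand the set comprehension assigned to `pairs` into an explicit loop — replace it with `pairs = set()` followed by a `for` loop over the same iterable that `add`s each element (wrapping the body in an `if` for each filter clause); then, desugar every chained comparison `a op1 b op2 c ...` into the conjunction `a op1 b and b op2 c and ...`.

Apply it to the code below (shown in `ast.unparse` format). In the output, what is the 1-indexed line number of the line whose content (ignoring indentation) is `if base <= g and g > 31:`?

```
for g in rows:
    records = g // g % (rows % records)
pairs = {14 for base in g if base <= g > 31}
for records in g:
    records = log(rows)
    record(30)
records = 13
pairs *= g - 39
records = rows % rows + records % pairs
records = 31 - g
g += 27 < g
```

5

Transformed code:
for g in rows:
    records = g // g % (rows % records)
pairs = set()
for base in g:
    if base <= g and g > 31:
        pairs.add(14)
for records in g:
    records = log(rows)
    record(30)
records = 13
pairs *= g - 39
records = rows % rows + records % pairs
records = 31 - g
g += 27 < g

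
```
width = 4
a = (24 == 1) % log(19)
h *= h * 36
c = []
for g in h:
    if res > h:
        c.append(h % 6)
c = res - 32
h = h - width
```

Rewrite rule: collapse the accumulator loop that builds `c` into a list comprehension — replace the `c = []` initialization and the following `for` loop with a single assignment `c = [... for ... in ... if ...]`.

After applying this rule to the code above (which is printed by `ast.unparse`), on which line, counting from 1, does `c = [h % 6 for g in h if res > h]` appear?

Transformed code:
width = 4
a = (24 == 1) % log(19)
h *= h * 36
c = [h % 6 for g in h if res > h]
c = res - 32
h = h - width

4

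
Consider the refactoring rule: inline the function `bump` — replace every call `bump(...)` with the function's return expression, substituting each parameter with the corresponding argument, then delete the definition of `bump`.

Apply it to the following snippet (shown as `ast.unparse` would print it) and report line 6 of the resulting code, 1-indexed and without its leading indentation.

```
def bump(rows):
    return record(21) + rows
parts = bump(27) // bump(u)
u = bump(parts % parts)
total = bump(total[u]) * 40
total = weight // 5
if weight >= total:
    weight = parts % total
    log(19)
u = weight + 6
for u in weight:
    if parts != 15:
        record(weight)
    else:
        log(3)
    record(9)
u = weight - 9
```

weight = parts % total

Transformed code:
parts = (record(21) + 27) // (record(21) + u)
u = record(21) + parts % parts
total = (record(21) + total[u]) * 40
total = weight // 5
if weight >= total:
    weight = parts % total
    log(19)
u = weight + 6
for u in weight:
    if parts != 15:
        record(weight)
    else:
        log(3)
    record(9)
u = weight - 9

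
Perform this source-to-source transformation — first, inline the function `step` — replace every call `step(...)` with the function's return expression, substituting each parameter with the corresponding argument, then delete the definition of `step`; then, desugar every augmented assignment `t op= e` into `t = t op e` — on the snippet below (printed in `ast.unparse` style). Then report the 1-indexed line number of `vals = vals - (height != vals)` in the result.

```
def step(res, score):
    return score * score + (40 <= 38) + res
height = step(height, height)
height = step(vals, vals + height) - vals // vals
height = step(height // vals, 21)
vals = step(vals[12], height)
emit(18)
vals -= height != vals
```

Transformed code:
height = height * height + (40 <= 38) + height
height = (vals + height) * (vals + height) + (40 <= 38) + vals - vals // vals
height = 21 * 21 + (40 <= 38) + height // vals
vals = height * height + (40 <= 38) + vals[12]
emit(18)
vals = vals - (height != vals)

6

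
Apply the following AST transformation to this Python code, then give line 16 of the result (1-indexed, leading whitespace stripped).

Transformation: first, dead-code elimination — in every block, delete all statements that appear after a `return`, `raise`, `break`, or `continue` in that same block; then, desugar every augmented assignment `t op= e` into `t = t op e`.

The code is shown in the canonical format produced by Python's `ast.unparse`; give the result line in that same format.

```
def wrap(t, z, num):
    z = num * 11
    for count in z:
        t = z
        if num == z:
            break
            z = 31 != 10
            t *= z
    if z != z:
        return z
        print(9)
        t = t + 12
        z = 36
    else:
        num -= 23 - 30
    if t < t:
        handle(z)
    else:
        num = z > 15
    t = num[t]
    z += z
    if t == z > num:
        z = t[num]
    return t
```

z = z + z

Transformed code:
def wrap(t, z, num):
    z = num * 11
    for count in z:
        t = z
        if num == z:
            break
    if z != z:
        return z
    else:
        num = num - (23 - 30)
    if t < t:
        handle(z)
    else:
        num = z > 15
    t = num[t]
    z = z + z
    if t == z > num:
        z = t[num]
    return t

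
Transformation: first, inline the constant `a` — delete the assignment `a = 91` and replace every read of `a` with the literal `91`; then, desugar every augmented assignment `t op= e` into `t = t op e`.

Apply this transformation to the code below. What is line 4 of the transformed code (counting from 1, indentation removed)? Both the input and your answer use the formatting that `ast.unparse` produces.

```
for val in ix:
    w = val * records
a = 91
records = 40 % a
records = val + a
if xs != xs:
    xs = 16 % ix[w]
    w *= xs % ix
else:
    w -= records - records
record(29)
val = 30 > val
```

records = val + 91

Transformed code:
for val in ix:
    w = val * records
records = 40 % 91
records = val + 91
if xs != xs:
    xs = 16 % ix[w]
    w = w * (xs % ix)
else:
    w = w - (records - records)
record(29)
val = 30 > val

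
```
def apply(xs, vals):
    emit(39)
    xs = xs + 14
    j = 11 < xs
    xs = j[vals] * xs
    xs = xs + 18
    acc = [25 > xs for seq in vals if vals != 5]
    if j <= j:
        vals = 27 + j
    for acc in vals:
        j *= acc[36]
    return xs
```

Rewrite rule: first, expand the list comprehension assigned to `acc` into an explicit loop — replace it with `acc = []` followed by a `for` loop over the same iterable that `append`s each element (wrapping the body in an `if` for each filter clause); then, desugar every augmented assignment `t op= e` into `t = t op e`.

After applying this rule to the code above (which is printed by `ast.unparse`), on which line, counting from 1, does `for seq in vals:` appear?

Transformed code:
def apply(xs, vals):
    emit(39)
    xs = xs + 14
    j = 11 < xs
    xs = j[vals] * xs
    xs = xs + 18
    acc = []
    for seq in vals:
        if vals != 5:
            acc.append(25 > xs)
    if j <= j:
        vals = 27 + j
    for acc in vals:
        j = j * acc[36]
    return xs

8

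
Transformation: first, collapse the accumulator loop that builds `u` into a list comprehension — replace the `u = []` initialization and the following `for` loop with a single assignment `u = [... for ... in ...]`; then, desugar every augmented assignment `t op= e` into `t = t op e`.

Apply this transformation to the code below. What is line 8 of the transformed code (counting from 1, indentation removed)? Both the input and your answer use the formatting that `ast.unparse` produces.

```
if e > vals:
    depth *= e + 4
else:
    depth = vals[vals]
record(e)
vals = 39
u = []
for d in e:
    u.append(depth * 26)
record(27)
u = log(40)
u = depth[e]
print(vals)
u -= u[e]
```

Transformed code:
if e > vals:
    depth = depth * (e + 4)
else:
    depth = vals[vals]
record(e)
vals = 39
u = [depth * 26 for d in e]
record(27)
u = log(40)
u = depth[e]
print(vals)
u = u - u[e]

record(27)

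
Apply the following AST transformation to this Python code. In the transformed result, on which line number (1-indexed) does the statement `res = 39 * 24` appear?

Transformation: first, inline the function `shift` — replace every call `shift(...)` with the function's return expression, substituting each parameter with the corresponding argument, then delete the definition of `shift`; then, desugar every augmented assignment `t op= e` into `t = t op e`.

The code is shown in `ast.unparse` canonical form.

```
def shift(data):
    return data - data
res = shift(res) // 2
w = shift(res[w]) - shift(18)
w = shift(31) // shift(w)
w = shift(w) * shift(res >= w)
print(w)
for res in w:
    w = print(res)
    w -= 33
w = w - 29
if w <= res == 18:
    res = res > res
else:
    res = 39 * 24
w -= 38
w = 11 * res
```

13

Transformed code:
res = (res - res) // 2
w = res[w] - res[w] - (18 - 18)
w = (31 - 31) // (w - w)
w = (w - w) * ((res >= w) - (res >= w))
print(w)
for res in w:
    w = print(res)
    w = w - 33
w = w - 29
if w <= res == 18:
    res = res > res
else:
    res = 39 * 24
w = w - 38
w = 11 * res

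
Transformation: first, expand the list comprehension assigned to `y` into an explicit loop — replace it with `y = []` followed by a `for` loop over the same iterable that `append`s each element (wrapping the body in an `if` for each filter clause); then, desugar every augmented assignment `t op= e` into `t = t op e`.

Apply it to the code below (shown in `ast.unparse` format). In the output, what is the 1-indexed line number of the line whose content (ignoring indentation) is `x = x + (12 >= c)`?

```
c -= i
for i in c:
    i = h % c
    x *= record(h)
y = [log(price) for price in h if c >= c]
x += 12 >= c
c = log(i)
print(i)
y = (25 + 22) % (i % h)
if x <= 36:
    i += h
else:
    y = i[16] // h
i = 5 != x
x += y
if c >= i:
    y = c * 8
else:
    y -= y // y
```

Transformed code:
c = c - i
for i in c:
    i = h % c
    x = x * record(h)
y = []
for price in h:
    if c >= c:
        y.append(log(price))
x = x + (12 >= c)
c = log(i)
print(i)
y = (25 + 22) % (i % h)
if x <= 36:
    i = i + h
else:
    y = i[16] // h
i = 5 != x
x = x + y
if c >= i:
    y = c * 8
else:
    y = y - y // y

9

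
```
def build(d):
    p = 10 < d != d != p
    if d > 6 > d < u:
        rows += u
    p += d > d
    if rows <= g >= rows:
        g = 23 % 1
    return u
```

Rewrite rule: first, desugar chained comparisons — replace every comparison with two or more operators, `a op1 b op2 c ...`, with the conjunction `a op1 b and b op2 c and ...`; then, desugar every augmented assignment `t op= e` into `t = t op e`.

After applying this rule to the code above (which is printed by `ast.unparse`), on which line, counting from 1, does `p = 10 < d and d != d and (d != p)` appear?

2

Transformed code:
def build(d):
    p = 10 < d and d != d and (d != p)
    if d > 6 and 6 > d and (d < u):
        rows = rows + u
    p = p + (d > d)
    if rows <= g and g >= rows:
        g = 23 % 1
    return u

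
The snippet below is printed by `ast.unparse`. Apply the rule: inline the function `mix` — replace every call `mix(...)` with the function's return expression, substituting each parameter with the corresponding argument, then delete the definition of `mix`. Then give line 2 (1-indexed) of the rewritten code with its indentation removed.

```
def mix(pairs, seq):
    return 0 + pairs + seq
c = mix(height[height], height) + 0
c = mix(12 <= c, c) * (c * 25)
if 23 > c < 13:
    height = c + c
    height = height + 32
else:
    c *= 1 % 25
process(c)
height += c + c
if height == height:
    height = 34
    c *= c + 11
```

Transformed code:
c = 0 + height[height] + height + 0
c = (0 + (12 <= c) + c) * (c * 25)
if 23 > c < 13:
    height = c + c
    height = height + 32
else:
    c *= 1 % 25
process(c)
height += c + c
if height == height:
    height = 34
    c *= c + 11

c = (0 + (12 <= c) + c) * (c * 25)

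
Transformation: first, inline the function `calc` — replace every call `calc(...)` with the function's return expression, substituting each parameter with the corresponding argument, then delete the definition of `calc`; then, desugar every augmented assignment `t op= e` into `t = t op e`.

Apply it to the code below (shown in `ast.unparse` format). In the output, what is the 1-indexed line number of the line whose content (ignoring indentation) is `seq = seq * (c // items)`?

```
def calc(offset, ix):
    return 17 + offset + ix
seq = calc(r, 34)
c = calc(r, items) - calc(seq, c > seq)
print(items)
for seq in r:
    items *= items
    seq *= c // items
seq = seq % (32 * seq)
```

6

Transformed code:
seq = 17 + r + 34
c = 17 + r + items - (17 + seq + (c > seq))
print(items)
for seq in r:
    items = items * items
    seq = seq * (c // items)
seq = seq % (32 * seq)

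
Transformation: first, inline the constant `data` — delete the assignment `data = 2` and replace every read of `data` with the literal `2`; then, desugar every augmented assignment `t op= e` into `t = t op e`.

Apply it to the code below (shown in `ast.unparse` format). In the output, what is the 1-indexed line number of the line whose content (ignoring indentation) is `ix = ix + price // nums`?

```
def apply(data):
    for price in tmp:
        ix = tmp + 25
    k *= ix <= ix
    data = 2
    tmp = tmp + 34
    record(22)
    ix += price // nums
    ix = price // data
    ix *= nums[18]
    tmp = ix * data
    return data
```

Transformed code:
def apply(data):
    for price in tmp:
        ix = tmp + 25
    k = k * (ix <= ix)
    tmp = tmp + 34
    record(22)
    ix = ix + price // nums
    ix = price // 2
    ix = ix * nums[18]
    tmp = ix * 2
    return 2

7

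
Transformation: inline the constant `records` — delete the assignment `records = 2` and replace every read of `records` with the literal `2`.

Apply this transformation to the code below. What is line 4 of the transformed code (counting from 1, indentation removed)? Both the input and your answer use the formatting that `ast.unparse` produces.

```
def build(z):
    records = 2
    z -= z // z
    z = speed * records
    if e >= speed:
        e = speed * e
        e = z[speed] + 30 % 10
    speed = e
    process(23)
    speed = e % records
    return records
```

if e >= speed:

Transformed code:
def build(z):
    z -= z // z
    z = speed * 2
    if e >= speed:
        e = speed * e
        e = z[speed] + 30 % 10
    speed = e
    process(23)
    speed = e % 2
    return 2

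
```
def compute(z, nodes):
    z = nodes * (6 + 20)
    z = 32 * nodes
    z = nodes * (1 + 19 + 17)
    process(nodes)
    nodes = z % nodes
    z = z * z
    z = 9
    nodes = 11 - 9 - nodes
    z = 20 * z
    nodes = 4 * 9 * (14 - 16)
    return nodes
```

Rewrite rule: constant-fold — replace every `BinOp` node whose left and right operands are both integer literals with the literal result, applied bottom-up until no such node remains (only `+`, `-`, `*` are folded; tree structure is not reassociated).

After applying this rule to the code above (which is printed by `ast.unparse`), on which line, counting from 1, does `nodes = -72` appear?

11

Transformed code:
def compute(z, nodes):
    z = nodes * 26
    z = 32 * nodes
    z = nodes * 37
    process(nodes)
    nodes = z % nodes
    z = z * z
    z = 9
    nodes = 2 - nodes
    z = 20 * z
    nodes = -72
    return nodes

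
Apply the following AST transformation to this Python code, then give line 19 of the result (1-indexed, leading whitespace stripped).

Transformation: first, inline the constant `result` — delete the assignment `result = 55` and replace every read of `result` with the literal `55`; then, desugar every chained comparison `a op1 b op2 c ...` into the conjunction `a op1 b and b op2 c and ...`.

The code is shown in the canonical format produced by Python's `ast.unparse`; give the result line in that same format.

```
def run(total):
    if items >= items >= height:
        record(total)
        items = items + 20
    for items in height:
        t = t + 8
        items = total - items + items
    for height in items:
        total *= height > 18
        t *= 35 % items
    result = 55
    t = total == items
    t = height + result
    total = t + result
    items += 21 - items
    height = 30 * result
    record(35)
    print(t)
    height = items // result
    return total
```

Transformed code:
def run(total):
    if items >= items and items >= height:
        record(total)
        items = items + 20
    for items in height:
        t = t + 8
        items = total - items + items
    for height in items:
        total *= height > 18
        t *= 35 % items
    t = total == items
    t = height + 55
    total = t + 55
    items += 21 - items
    height = 30 * 55
    record(35)
    print(t)
    height = items // 55
    return total

return total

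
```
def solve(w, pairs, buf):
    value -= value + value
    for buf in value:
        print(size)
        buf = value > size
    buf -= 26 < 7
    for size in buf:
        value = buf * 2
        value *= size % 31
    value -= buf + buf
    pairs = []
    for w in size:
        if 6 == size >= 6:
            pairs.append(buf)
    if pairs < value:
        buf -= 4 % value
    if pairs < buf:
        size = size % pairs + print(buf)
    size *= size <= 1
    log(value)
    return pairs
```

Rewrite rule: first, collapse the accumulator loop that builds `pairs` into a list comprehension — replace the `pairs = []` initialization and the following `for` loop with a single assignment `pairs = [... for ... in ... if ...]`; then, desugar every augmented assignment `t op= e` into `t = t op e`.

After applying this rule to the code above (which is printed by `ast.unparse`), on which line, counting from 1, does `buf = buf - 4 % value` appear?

13

Transformed code:
def solve(w, pairs, buf):
    value = value - (value + value)
    for buf in value:
        print(size)
        buf = value > size
    buf = buf - (26 < 7)
    for size in buf:
        value = buf * 2
        value = value * (size % 31)
    value = value - (buf + buf)
    pairs = [buf for w in size if 6 == size >= 6]
    if pairs < value:
        buf = buf - 4 % value
    if pairs < buf:
        size = size % pairs + print(buf)
    size = size * (size <= 1)
    log(value)
    return pairs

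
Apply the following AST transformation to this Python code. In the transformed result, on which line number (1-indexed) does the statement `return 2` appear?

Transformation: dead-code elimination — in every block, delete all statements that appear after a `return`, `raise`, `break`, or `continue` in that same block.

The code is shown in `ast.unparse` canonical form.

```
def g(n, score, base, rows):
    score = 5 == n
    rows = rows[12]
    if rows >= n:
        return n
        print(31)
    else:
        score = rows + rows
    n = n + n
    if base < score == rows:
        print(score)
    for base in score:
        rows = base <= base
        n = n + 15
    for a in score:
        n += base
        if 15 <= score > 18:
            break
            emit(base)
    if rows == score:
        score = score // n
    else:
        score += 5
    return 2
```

Transformed code:
def g(n, score, base, rows):
    score = 5 == n
    rows = rows[12]
    if rows >= n:
        return n
    else:
        score = rows + rows
    n = n + n
    if base < score == rows:
        print(score)
    for base in score:
        rows = base <= base
        n = n + 15
    for a in score:
        n += base
        if 15 <= score > 18:
            break
    if rows == score:
        score = score // n
    else:
        score += 5
    return 2

22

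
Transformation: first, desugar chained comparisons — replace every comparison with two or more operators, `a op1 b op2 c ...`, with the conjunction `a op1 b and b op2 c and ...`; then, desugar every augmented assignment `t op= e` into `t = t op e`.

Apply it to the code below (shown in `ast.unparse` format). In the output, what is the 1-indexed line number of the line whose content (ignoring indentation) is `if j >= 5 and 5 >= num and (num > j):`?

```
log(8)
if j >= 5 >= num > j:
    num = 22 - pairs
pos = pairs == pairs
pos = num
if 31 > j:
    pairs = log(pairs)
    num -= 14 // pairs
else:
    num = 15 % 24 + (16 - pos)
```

Transformed code:
log(8)
if j >= 5 and 5 >= num and (num > j):
    num = 22 - pairs
pos = pairs == pairs
pos = num
if 31 > j:
    pairs = log(pairs)
    num = num - 14 // pairs
else:
    num = 15 % 24 + (16 - pos)

2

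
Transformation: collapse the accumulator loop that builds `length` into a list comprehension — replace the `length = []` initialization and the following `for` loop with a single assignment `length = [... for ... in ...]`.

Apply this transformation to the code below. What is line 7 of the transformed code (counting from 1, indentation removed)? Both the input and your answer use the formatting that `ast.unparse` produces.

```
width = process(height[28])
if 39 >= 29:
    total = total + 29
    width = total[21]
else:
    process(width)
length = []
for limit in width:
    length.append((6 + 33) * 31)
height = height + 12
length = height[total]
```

length = [(6 + 33) * 31 for limit in width]

Transformed code:
width = process(height[28])
if 39 >= 29:
    total = total + 29
    width = total[21]
else:
    process(width)
length = [(6 + 33) * 31 for limit in width]
height = height + 12
length = height[total]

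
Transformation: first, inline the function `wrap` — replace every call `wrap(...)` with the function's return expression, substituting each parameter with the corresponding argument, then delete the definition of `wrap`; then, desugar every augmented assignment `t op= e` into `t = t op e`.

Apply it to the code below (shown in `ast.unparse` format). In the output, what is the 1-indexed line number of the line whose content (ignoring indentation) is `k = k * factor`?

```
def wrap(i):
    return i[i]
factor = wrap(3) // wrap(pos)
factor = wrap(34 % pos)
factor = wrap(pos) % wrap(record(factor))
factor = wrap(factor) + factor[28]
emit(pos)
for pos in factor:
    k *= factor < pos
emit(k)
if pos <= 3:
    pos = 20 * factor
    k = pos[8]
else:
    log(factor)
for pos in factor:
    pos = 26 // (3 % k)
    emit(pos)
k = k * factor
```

Transformed code:
factor = 3[3] // pos[pos]
factor = (34 % pos)[34 % pos]
factor = pos[pos] % record(factor)[record(factor)]
factor = factor[factor] + factor[28]
emit(pos)
for pos in factor:
    k = k * (factor < pos)
emit(k)
if pos <= 3:
    pos = 20 * factor
    k = pos[8]
else:
    log(factor)
for pos in factor:
    pos = 26 // (3 % k)
    emit(pos)
k = k * factor

17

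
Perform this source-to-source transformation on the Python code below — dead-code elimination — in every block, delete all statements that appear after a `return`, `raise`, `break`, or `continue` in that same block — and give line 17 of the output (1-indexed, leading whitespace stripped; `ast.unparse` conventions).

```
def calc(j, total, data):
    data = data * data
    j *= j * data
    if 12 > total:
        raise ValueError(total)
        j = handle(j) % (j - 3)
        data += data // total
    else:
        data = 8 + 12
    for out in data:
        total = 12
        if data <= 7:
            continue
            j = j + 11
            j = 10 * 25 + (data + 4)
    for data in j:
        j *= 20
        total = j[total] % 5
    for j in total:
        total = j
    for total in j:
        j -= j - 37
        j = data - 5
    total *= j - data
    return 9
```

for total in j:

Transformed code:
def calc(j, total, data):
    data = data * data
    j *= j * data
    if 12 > total:
        raise ValueError(total)
    else:
        data = 8 + 12
    for out in data:
        total = 12
        if data <= 7:
            continue
    for data in j:
        j *= 20
        total = j[total] % 5
    for j in total:
        total = j
    for total in j:
        j -= j - 37
        j = data - 5
    total *= j - data
    return 9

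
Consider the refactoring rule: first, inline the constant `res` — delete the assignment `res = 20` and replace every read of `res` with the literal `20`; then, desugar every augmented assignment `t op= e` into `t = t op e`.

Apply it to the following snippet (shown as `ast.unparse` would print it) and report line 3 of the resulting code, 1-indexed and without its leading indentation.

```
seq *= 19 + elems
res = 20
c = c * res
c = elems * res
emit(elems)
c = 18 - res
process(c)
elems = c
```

c = elems * 20

Transformed code:
seq = seq * (19 + elems)
c = c * 20
c = elems * 20
emit(elems)
c = 18 - 20
process(c)
elems = c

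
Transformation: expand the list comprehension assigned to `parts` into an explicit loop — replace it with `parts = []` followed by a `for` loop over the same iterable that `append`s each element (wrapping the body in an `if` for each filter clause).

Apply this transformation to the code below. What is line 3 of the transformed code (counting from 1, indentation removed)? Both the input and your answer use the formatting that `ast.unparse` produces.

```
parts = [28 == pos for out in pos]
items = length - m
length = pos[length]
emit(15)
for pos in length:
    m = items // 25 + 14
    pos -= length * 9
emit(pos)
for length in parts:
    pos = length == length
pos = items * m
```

Transformed code:
parts = []
for out in pos:
    parts.append(28 == pos)
items = length - m
length = pos[length]
emit(15)
for pos in length:
    m = items // 25 + 14
    pos -= length * 9
emit(pos)
for length in parts:
    pos = length == length
pos = items * m

parts.append(28 == pos)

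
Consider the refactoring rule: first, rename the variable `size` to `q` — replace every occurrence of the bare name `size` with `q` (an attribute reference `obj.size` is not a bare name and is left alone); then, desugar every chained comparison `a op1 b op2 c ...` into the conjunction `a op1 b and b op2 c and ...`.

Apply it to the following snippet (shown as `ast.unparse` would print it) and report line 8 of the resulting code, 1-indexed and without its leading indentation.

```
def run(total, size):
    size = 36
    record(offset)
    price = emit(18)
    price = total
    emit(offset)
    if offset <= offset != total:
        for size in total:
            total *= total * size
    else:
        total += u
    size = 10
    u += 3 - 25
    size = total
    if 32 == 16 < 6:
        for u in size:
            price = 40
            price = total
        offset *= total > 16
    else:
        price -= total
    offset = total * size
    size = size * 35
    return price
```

for q in total:

Transformed code:
def run(total, q):
    q = 36
    record(offset)
    price = emit(18)
    price = total
    emit(offset)
    if offset <= offset and offset != total:
        for q in total:
            total *= total * q
    else:
        total += u
    q = 10
    u += 3 - 25
    q = total
    if 32 == 16 and 16 < 6:
        for u in q:
            price = 40
            price = total
        offset *= total > 16
    else:
        price -= total
    offset = total * q
    q = q * 35
    return price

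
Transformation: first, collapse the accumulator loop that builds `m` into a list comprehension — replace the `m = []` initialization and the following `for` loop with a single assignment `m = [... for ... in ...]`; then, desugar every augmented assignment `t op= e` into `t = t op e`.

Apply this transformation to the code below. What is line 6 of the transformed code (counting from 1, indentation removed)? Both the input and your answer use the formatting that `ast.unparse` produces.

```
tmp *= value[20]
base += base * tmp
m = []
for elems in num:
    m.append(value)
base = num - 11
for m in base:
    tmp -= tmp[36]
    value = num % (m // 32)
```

Transformed code:
tmp = tmp * value[20]
base = base + base * tmp
m = [value for elems in num]
base = num - 11
for m in base:
    tmp = tmp - tmp[36]
    value = num % (m // 32)

tmp = tmp - tmp[36]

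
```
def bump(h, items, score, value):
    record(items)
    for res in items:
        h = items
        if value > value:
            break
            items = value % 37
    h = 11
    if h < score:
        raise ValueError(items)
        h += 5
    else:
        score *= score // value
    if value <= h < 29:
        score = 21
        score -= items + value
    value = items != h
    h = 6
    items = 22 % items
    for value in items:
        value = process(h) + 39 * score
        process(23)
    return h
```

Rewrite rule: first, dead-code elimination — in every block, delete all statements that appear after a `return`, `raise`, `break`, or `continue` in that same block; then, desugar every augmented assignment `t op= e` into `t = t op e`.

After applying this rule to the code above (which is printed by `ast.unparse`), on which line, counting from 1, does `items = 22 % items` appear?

Transformed code:
def bump(h, items, score, value):
    record(items)
    for res in items:
        h = items
        if value > value:
            break
    h = 11
    if h < score:
        raise ValueError(items)
    else:
        score = score * (score // value)
    if value <= h < 29:
        score = 21
        score = score - (items + value)
    value = items != h
    h = 6
    items = 22 % items
    for value in items:
        value = process(h) + 39 * score
        process(23)
    return h

17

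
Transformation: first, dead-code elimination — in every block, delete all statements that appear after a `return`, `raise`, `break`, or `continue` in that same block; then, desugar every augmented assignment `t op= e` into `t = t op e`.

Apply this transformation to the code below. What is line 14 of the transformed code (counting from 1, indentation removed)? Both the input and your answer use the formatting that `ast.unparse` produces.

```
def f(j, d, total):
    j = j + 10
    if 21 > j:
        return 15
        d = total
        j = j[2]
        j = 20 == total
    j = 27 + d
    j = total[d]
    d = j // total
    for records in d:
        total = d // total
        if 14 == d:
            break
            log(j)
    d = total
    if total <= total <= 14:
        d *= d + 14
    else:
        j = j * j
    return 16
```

d = d * (d + 14)

Transformed code:
def f(j, d, total):
    j = j + 10
    if 21 > j:
        return 15
    j = 27 + d
    j = total[d]
    d = j // total
    for records in d:
        total = d // total
        if 14 == d:
            break
    d = total
    if total <= total <= 14:
        d = d * (d + 14)
    else:
        j = j * j
    return 16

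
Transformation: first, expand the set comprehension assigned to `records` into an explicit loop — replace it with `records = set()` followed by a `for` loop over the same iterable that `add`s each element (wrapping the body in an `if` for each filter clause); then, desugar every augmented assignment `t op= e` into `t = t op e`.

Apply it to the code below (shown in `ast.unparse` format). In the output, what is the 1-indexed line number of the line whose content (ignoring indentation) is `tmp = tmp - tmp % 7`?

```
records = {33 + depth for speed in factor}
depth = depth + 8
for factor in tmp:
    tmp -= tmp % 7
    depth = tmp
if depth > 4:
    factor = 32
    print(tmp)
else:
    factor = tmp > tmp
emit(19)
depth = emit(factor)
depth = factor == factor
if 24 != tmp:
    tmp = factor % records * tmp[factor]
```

Transformed code:
records = set()
for speed in factor:
    records.add(33 + depth)
depth = depth + 8
for factor in tmp:
    tmp = tmp - tmp % 7
    depth = tmp
if depth > 4:
    factor = 32
    print(tmp)
else:
    factor = tmp > tmp
emit(19)
depth = emit(factor)
depth = factor == factor
if 24 != tmp:
    tmp = factor % records * tmp[factor]

6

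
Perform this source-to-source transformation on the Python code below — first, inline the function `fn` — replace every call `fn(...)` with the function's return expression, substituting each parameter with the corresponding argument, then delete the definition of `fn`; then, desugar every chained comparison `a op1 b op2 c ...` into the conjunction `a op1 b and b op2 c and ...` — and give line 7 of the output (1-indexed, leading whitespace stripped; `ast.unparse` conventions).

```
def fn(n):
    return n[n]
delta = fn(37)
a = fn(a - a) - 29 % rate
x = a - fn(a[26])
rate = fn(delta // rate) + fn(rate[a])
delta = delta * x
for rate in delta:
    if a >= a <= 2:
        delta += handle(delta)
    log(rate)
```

Transformed code:
delta = 37[37]
a = (a - a)[a - a] - 29 % rate
x = a - a[26][a[26]]
rate = (delta // rate)[delta // rate] + rate[a][rate[a]]
delta = delta * x
for rate in delta:
    if a >= a and a <= 2:
        delta += handle(delta)
    log(rate)

if a >= a and a <= 2: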